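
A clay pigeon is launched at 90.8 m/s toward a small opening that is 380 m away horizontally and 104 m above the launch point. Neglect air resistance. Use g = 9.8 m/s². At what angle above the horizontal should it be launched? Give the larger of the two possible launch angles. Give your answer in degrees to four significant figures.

Trajectory: y = x tanθ − g x² (1 + tan²θ)/(2v₀²). With x = 380, y = 104, v₀ = 90.8, g = 9.80:
85.82 tan²θ − 380 tanθ + (189.8) = 0.
tanθ = [380 ± √(380² − 4 × 85.82 × (189.8))] / (2 × 85.82) = (380 ± 281.5) / 171.6, giving tanθ = 0.5739 or 3.854.
θ = 29.85° or 75.45°; the larger is 75.45°.

75.45°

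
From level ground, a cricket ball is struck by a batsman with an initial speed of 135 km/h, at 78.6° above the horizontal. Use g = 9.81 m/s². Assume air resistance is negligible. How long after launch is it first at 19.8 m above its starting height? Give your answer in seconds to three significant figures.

Convert: 135 km/h = 135/3.6 = 37.50 m/s.
vₓ = 37.50 cos 78.6° = 7.412 m/s; v_y0 = 37.50 sin 78.6° = 36.76 m/s.
Require v_y0 t − ½ g t² = 19.8, i.e. 4.905 t² − 36.76 t + 19.8 = 0.
t = [36.76 ± √(36.76² − 2·9.81·19.8)] / 9.81 = (36.76 ± 31.03) / 9.81, so t = 0.5842 s or t = 6.910 s.
The first (ascending) time is 0.5842 s.

0.584 s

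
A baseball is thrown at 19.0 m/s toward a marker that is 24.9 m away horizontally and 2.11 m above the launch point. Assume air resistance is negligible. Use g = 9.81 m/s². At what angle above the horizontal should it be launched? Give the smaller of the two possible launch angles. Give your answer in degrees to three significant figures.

Trajectory: y = x tanθ − g x² (1 + tan²θ)/(2v₀²). With x = 24.9, y = 2.11, v₀ = 19.0, g = 9.81:
8.424 tan²θ − 24.9 tanθ + (10.53) = 0.
tanθ = [24.9 ± √(24.9² − 4 × 8.424 × (10.53))] / (2 × 8.424) = (24.9 ± 16.28) / 16.85, giving tanθ = 0.5116 or 2.444.
θ = 27.10° or 67.75°; the smaller is 27.10°.

27.1°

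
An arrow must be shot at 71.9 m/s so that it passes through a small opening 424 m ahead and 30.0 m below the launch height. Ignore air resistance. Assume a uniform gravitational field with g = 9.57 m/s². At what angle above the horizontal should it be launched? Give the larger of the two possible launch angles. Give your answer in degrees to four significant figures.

65.26°

Trajectory: y = x tanθ − g x² (1 + tan²θ)/(2v₀²). With x = 424, y = −30.0, v₀ = 71.9, g = 9.57:
166.4 tan²θ − 424 tanθ + (136.4) = 0.
tanθ = [424 ± √(424² − 4 × 166.4 × (136.4))] / (2 × 166.4) = (424 ± 298.3) / 332.8, giving tanθ = 0.3777 or 2.170.
θ = 20.69° or 65.26°; the larger is 65.26°.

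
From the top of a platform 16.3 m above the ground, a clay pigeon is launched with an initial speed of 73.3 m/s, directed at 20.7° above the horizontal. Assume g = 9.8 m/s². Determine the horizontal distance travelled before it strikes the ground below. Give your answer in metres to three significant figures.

Resolve: vₓ = 73.30 cos 20.7° = 68.57 m/s and v_y0 = 73.30 sin 20.7° = 25.91 m/s.
With up positive and y = 0 at the ground: y(t) = 16.3 + (25.91) t − 4.900 t². Setting y = 0 and taking the positive root: t = [25.91 + √(25.91² + 2·9.80·16.3)] / 9.80 = (25.91 + 31.48) / 9.80 = 5.856 s.
Horizontal distance: R = vₓ t = 68.57 × 5.856 = 401.5 m.

402 m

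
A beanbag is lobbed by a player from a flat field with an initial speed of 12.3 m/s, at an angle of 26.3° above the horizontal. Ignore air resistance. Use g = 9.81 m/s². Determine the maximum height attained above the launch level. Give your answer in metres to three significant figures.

vₓ = 12.30 cos 26.3° = 11.03 m/s; v_y0 = 12.30 sin 26.3° = 5.450 m/s.
Peak height H = v_y0² / (2g) = 29.700 / 19.62 = 1.514 m.

1.51 m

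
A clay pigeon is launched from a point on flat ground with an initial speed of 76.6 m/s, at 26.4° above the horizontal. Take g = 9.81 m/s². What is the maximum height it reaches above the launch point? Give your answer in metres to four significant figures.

59.12 m

Components: vₓ = 76.60 cos 26.4° = 68.61 m/s, v_y0 = 76.60 sin 26.4° = 34.06 m/s.
Maximum height: H = v_y0² / (2g) = 34.06² / (2 × 9.81) = 59.12 m.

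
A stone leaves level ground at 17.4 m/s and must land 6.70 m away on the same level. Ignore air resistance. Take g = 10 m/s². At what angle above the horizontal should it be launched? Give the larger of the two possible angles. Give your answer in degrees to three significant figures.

83.6°

Level-ground range R = v₀² sin(2θ)/g ⇒ sin(2θ) = gR/v₀² = 10.0 × 6.70 / 17.4² = 0.2213.
2θ = 12.79° or 180° − 12.79° = 167.2°, so θ = 6.393° or 83.61°.
The larger angle is 83.61°.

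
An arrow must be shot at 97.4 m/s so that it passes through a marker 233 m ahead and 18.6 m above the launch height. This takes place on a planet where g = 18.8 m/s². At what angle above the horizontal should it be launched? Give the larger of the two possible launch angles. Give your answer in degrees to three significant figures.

75.9°

Trajectory: y = x tanθ − g x² (1 + tan²θ)/(2v₀²). With x = 233, y = 18.6, v₀ = 97.4, g = 18.8:
53.79 tan²θ − 233 tanθ + (72.39) = 0.
tanθ = [233 ± √(233² − 4 × 53.79 × (72.39))] / (2 × 53.79) = (233 ± 196.8) / 107.6, giving tanθ = 0.3369 or 3.995.
θ = 18.62° or 75.95°; the larger is 75.95°.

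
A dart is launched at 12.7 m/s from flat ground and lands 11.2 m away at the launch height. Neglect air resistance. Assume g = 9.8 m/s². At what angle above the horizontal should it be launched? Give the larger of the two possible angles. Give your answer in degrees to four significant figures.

68.56°

From R = (v₀²/g) sin 2θ: sin 2θ = 9.80 × 11.2 / 161.29 = 0.6805.
2θ = 42.88° or 180° − 42.88° = 137.1°, so θ = 21.44° or 68.56°.
The larger angle is 68.56°.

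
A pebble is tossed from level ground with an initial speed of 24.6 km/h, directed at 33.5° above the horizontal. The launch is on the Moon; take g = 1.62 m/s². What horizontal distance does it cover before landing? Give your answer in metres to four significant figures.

Convert: 24.6 km/h = 24.6/3.6 = 6.833 m/s.
Resolve: vₓ = 6.833 cos 33.5° = 5.698 m/s and v_y0 = 6.833 sin 33.5° = 3.772 m/s.
Flight time T = 2 v_y0 / g = 4.656 s.
Horizontal distance R = vₓ T = 5.698 × 4.656 = 26.53 m.

26.53 m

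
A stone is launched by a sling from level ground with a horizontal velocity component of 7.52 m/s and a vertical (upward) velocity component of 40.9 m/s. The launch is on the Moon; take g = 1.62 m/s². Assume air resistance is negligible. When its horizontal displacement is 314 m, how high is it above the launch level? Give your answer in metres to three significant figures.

296 m

Time to reach x = 314 m: t = x/vₓ = 314/7.520 = 41.76 s.
Height: y = v_y0 t − ½ g t² = 40.90 × 41.76 − 0.8100 × 41.76² = 1708 − 1412 = 295.6 m.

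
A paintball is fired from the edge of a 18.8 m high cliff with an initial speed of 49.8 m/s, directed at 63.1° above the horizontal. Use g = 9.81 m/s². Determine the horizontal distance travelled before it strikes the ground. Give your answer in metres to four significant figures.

213.1 m

vₓ = 49.80 cos 63.1° = 22.53 m/s; v_y0 = 49.80 sin 63.1° = 44.41 m/s.
Vertical motion (up positive, ground at y = 0): 4.905 t² − (44.41) t − 18.8 = 0, so t = (44.41 + √(44.41² + 2·9.81·18.8)) / 9.81 = (44.41 + 48.39) / 9.81 = 9.460 s.
Horizontal distance: R = vₓ t = 22.53 × 9.460 = 213.1 m.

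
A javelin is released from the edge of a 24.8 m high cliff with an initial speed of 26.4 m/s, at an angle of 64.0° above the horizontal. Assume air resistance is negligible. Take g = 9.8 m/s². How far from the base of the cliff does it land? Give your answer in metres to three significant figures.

Components: vₓ = 26.40 cos 64.0° = 11.57 m/s, v_y0 = 26.40 sin 64.0° = 23.73 m/s.
Vertical motion (up positive, ground at y = 0): 4.900 t² − (23.73) t − 24.8 = 0, so t = (23.73 + √(23.73² + 2·9.80·24.8)) / 9.80 = (23.73 + 32.39) / 9.80 = 5.726 s.
Horizontal distance: R = vₓ t = 11.57 × 5.726 = 66.27 m.

66.3 m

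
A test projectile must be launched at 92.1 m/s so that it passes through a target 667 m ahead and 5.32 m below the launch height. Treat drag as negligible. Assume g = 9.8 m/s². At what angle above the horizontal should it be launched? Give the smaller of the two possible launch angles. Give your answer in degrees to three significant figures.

Trajectory: y = x tanθ − g x² (1 + tan²θ)/(2v₀²). With x = 667, y = −5.32, v₀ = 92.1, g = 9.80:
257.0 tan²θ − 667 tanθ + (251.7) = 0.
tanθ = [667 ± √(667² − 4 × 257.0 × (251.7))] / (2 × 257.0) = (667 ± 431.5) / 514.0, giving tanθ = 0.4582 or 2.137.
θ = 24.62° or 64.92°; the smaller is 24.62°.

24.6°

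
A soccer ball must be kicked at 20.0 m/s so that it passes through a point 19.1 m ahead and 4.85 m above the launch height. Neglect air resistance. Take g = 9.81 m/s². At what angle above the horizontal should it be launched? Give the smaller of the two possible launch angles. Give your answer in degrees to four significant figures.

Trajectory: y = x tanθ − g x² (1 + tan²θ)/(2v₀²). With x = 19.1, y = 4.85, v₀ = 20.0, g = 9.81:
4.473 tan²θ − 19.1 tanθ + (9.323) = 0.
tanθ = [19.1 ± √(19.1² − 4 × 4.473 × (9.323))] / (2 × 4.473) = (19.1 ± 14.07) / 8.947, giving tanθ = 0.5622 or 3.707.
θ = 29.34° or 74.90°; the smaller is 29.34°.

29.34°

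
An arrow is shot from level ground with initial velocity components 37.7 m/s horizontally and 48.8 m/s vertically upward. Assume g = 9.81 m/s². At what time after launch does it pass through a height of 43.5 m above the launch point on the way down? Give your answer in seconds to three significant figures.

Height y(t) = 48.80 t − 4.905 t² = 43.5 gives 4.905 t² − 48.80 t + 43.5 = 0.
Quadratic formula: t = (48.80 ± √1528.0) / 9.81 = (48.80 ± 39.09) / 9.81 → t = 0.9899 s or 8.959 s.
The descending-branch root is 8.959 s.

8.96 s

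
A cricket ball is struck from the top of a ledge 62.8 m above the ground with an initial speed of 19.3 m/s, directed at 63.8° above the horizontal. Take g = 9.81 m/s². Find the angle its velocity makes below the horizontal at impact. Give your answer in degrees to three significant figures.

vₓ = 19.30 cos 63.8° = 8.521 m/s; v_y0 = 19.30 sin 63.8° = 17.32 m/s.
Vertical motion (up positive, ground at y = 0): 4.905 t² − (17.32) t − 62.8 = 0, so t = (17.32 + √(17.32² + 2·9.81·62.8)) / 9.81 = (17.32 + 39.14) / 9.81 = 5.755 s.
At impact: v_y = v_y0 − g t = −39.14 m/s; vₓ = 8.521 m/s.
Angle below horizontal: arctan(|v_y|/vₓ) = arctan(39.14/8.521) = 77.72°.

77.7°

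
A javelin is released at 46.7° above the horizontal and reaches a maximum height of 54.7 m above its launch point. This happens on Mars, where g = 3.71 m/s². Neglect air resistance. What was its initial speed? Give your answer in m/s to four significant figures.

27.68 m/s

At the peak v_y = 0, so v_y0 = √(2gH) = √(2 × 3.71 × 54.7) = 20.15 m/s.
v_y0 = v₀ sin θ ⇒ v₀ = 20.15 / sin 46.7° = 27.68 m/s.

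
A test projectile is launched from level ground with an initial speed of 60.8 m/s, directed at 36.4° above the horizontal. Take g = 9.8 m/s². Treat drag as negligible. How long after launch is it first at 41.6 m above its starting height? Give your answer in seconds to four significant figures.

Resolve: vₓ = 60.80 cos 36.4° = 48.94 m/s and v_y0 = 60.80 sin 36.4° = 36.08 m/s.
Height y(t) = 36.08 t − 4.900 t² = 41.6 gives 4.900 t² − 36.08 t + 41.6 = 0.
Quadratic formula: t = (36.08 ± √486.40) / 9.80 = (36.08 ± 22.05) / 9.80 → t = 1.431 s or 5.932 s.
The first (ascending) time is 1.431 s.

1.431 s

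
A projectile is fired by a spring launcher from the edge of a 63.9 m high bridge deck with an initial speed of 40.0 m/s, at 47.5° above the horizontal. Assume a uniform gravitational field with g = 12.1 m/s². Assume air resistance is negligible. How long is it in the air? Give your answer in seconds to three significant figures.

vₓ = 40.00 cos 47.5° = 27.02 m/s; v_y0 = 40.00 sin 47.5° = 29.49 m/s.
The projectile lands when y = 63.9 + (29.49) t − ½·12.1·t² = 0. Positive root: t = (29.49 + √(29.49² + 2·12.1·63.9)) / 12.1 = (29.49 + 49.15) / 12.1 = 6.500 s.

6.50 s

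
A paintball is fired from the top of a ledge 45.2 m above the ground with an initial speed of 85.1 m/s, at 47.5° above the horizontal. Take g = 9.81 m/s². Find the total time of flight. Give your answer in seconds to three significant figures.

13.5 s

Resolve: vₓ = 85.10 cos 47.5° = 57.49 m/s and v_y0 = 85.10 sin 47.5° = 62.74 m/s.
The projectile lands when y = 45.2 + (62.74) t − ½·9.81·t² = 0. Positive root: t = (62.74 + √(62.74² + 2·9.81·45.2)) / 9.81 = (62.74 + 69.45) / 9.81 = 13.48 s.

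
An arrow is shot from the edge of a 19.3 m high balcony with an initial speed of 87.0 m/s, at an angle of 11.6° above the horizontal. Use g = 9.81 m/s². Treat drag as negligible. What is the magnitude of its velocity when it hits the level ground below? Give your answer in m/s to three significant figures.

89.1 m/s

Horizontal component vₓ = 87.00 cos 11.6° = 85.22 m/s; vertical v_y0 = 87.00 sin 11.6° = 17.49 m/s.
Vertical motion (up positive, ground at y = 0): 4.905 t² − (17.49) t − 19.3 = 0, so t = (17.49 + √(17.49² + 2·9.81·19.3)) / 9.81 = (17.49 + 26.17) / 9.81 = 4.451 s.
Vertical velocity at impact: v_y = v_y0 − g t = 17.49 − 9.81 × 4.451 = −26.17 m/s.
Speed: |v| = √(vₓ² + v_y²) = √(85.22² + 26.17²) = 89.15 m/s.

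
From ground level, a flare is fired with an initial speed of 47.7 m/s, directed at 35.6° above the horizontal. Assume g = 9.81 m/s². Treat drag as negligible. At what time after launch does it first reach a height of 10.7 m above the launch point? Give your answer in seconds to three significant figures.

Horizontal component vₓ = 47.70 cos 35.6° = 38.78 m/s; vertical v_y0 = 47.70 sin 35.6° = 27.77 m/s.
Set y = v_y0 t − ½ g t² = 10.7: 4.905 t² − 27.77 t + 10.7 = 0.
t = [27.77 ± √(27.77² − 2·9.81·10.7)] / 9.81 = (27.77 ± 23.69) / 9.81, so t = 0.4159 s or t = 5.245 s.
The first (ascending) time is 0.4159 s.

0.416 s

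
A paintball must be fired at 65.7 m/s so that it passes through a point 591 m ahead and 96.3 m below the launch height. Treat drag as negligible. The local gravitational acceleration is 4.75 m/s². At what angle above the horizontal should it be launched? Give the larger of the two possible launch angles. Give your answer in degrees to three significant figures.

71.0°

Trajectory: y = x tanθ − g x² (1 + tan²θ)/(2v₀²). With x = 591, y = −96.3, v₀ = 65.7, g = 4.75:
192.2 tan²θ − 591 tanθ + (95.88) = 0.
tanθ = [591 ± √(591² − 4 × 192.2 × (95.88))] / (2 × 192.2) = (591 ± 525.0) / 384.4, giving tanθ = 0.1718 or 2.903.
θ = 9.750° or 71.00°; the larger is 71.00°.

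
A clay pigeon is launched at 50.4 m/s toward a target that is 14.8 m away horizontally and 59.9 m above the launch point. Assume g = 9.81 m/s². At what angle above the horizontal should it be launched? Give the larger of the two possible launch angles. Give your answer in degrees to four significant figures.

88.11°

Trajectory: y = x tanθ − g x² (1 + tan²θ)/(2v₀²). With x = 14.8, y = 59.9, v₀ = 50.4, g = 9.81:
0.4230 tan²θ − 14.8 tanθ + (60.32) = 0.
tanθ = [14.8 ± √(14.8² − 4 × 0.4230 × (60.32))] / (2 × 0.4230) = (14.8 ± 10.82) / 0.8459, giving tanθ = 4.710 or 30.28.
θ = 78.01° or 88.11°; the larger is 88.11°.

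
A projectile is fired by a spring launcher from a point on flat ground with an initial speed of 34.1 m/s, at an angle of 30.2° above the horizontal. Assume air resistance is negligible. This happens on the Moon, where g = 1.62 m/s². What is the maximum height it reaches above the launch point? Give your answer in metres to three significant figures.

Horizontal component vₓ = 34.10 cos 30.2° = 29.47 m/s; vertical v_y0 = 34.10 sin 30.2° = 17.15 m/s.
At the apex v_y = 0, so H = v_y0²/(2g) = 17.15²/3.240 = 90.81 m.

90.8 m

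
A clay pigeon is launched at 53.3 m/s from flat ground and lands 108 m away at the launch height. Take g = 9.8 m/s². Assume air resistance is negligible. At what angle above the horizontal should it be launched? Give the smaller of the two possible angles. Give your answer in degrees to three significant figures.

From R = (v₀²/g) sin 2θ: sin 2θ = 9.80 × 108 / 2840.9 = 0.3726.
2θ = 21.87° or 180° − 21.87° = 158.1°, so θ = 10.94° or 79.06°.
The smaller angle is 10.94°.

10.9°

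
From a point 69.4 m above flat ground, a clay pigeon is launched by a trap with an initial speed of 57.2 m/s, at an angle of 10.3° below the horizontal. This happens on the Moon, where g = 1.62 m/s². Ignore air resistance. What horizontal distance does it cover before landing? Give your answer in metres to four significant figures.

275.3 m

vₓ = 57.20 cos 10.3° = 56.28 m/s; v_y0 = −10.23 m/s (downward).
Vertical motion (up positive, ground at y = 0): 0.8100 t² − (−10.23) t − 69.4 = 0, so t = (−10.23 + √(10.23² + 2·1.62·69.4)) / 1.62 = (−10.23 + 18.15) / 1.62 = 4.891 s.
Horizontal distance: R = vₓ t = 56.28 × 4.891 = 275.3 m.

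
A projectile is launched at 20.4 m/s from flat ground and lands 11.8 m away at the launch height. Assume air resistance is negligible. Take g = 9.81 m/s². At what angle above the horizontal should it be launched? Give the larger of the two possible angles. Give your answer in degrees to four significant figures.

81.92°

From R = (v₀²/g) sin 2θ: sin 2θ = 9.81 × 11.8 / 416.16 = 0.2782.
2θ = 16.15° or 180° − 16.15° = 163.8°, so θ = 8.075° or 81.92°.
The larger angle is 81.92°.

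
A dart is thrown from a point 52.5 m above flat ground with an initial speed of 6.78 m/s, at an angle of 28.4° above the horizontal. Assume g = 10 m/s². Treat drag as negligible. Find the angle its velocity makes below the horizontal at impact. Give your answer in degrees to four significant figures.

Horizontal component vₓ = 6.780 cos 28.4° = 5.964 m/s; vertical v_y0 = 6.780 sin 28.4° = 3.225 m/s.
With up positive and y = 0 at the ground: y(t) = 52.5 + (3.225) t − 5.000 t². Setting y = 0 and taking the positive root: t = [3.225 + √(3.225² + 2·10.0·52.5)] / 10.0 = (3.225 + 32.56) / 10.0 = 3.579 s.
At impact: v_y = v_y0 − g t = −32.56 m/s; vₓ = 5.964 m/s.
Angle below horizontal: arctan(|v_y|/vₓ) = arctan(32.56/5.964) = 79.62°.

79.62°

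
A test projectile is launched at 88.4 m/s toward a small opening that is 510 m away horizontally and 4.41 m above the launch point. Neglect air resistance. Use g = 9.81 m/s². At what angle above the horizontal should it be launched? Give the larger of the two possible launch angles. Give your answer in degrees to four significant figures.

70.02°

Trajectory: y = x tanθ − g x² (1 + tan²θ)/(2v₀²). With x = 510, y = 4.41, v₀ = 88.4, g = 9.81:
163.3 tan²θ − 510 tanθ + (167.7) = 0.
tanθ = [510 ± √(510² − 4 × 163.3 × (167.7))] / (2 × 163.3) = (510 ± 388.1) / 326.5, giving tanθ = 0.3734 or 2.750.
θ = 20.48° or 70.02°; the larger is 70.02°.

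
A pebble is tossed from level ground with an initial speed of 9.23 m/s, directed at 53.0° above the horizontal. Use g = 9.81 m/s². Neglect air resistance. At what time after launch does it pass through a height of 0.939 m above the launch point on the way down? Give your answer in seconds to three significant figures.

Resolve: vₓ = 9.230 cos 53.0° = 5.555 m/s and v_y0 = 9.230 sin 53.0° = 7.371 m/s.
Require v_y0 t − ½ g t² = 0.939, i.e. 4.905 t² − 7.371 t + 0.939 = 0.
t = [7.371 ± √(7.371² − 2·9.81·0.939)] / 9.81 = (7.371 ± 5.993) / 9.81, so t = 0.1405 s or t = 1.362 s.
The descending-branch root is 1.362 s.

1.36 s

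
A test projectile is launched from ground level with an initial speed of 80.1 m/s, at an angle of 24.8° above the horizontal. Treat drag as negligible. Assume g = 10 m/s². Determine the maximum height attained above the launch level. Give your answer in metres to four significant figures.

Horizontal component vₓ = 80.10 cos 24.8° = 72.71 m/s; vertical v_y0 = 80.10 sin 24.8° = 33.60 m/s.
At the apex v_y = 0, so H = v_y0²/(2g) = 33.60²/20.00 = 56.44 m.

56.44 m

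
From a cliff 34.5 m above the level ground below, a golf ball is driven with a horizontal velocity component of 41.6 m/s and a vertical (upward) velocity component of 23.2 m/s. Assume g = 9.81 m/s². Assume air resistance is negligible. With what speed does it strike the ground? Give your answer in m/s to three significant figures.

With up positive and y = 0 at the ground: y(t) = 34.5 + (23.20) t − 4.905 t². Setting y = 0 and taking the positive root: t = [23.20 + √(23.20² + 2·9.81·34.5)] / 9.81 = (23.20 + 34.86) / 9.81 = 5.918 s.
Vertical velocity at impact: v_y = v_y0 − g t = 23.20 − 9.81 × 5.918 = −34.86 m/s.
Speed: |v| = √(vₓ² + v_y²) = √(41.60² + 34.86²) = 54.27 m/s.

54.3 m/s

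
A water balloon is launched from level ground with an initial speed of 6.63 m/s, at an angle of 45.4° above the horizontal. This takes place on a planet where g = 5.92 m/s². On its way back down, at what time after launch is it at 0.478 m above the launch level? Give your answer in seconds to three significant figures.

vₓ = 6.630 cos 45.4° = 4.655 m/s; v_y0 = 6.630 sin 45.4° = 4.721 m/s.
Height y(t) = 4.721 t − 2.960 t² = 0.478 gives 2.960 t² − 4.721 t + 0.478 = 0.
t = [4.721 ± √(4.721² − 2·5.92·0.478)] / 5.92 = (4.721 ± 4.077) / 5.92, so t = 0.1087 s or t = 1.486 s.
The descending-branch root is 1.486 s.

1.49 s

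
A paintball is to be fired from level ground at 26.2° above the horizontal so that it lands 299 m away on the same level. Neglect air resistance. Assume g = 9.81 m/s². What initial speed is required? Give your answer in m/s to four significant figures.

From R = (v₀² / g) sin 2θ: v₀ = √(gR / sin 2θ).
v₀ = √(9.81 × 299 / sin 52.40°) = √(2933 / 0.7923) = √3702.2 = 60.85 m/s.

60.85 m/s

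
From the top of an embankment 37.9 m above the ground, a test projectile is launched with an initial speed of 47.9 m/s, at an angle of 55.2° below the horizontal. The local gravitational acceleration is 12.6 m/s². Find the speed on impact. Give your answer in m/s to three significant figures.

Components: vₓ = 47.90 cos 55.2° = 27.34 m/s, v_y0 = −39.33 m/s (downward).
Vertical motion (up positive, ground at y = 0): 6.300 t² − (−39.33) t − 37.9 = 0, so t = (−39.33 + √(39.33² + 2·12.6·37.9)) / 12.6 = (−39.33 + 50.02) / 12.6 = 0.8483 s.
Vertical velocity at impact: v_y = v_y0 − g t = −39.33 − 12.6 × 0.8483 = −50.02 m/s.
Speed: |v| = √(vₓ² + v_y²) = √(27.34² + 50.02²) = 57.00 m/s.

57.0 m/s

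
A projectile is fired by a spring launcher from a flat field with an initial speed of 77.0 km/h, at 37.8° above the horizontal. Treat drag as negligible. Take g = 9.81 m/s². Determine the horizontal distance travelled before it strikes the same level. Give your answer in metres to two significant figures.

45 m

Convert: 77.0 km/h = 77.0/3.6 = 21.39 m/s.
vₓ = 21.39 cos 37.8° = 16.90 m/s; v_y0 = 21.39 sin 37.8° = 13.11 m/s.
Flight time T = 2 v_y0 / g = 2.673 s.
Horizontal distance R = vₓ T = 16.90 × 2.673 = 45.17 m.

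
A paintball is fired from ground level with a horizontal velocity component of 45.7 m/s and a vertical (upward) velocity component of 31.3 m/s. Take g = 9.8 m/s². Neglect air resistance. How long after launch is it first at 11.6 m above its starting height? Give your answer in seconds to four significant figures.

Require v_y0 t − ½ g t² = 11.6, i.e. 4.900 t² − 31.30 t + 11.6 = 0.
t = [31.30 ± √(31.30² − 2·9.80·11.6)] / 9.80 = (31.30 ± 27.43) / 9.80, so t = 0.3950 s or t = 5.993 s.
The first (ascending) time is 0.3950 s.

0.3950 s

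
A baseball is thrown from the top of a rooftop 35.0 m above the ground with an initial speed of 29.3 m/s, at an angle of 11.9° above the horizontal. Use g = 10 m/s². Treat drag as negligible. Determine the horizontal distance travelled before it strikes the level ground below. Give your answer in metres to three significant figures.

Horizontal component vₓ = 29.30 cos 11.9° = 28.67 m/s; vertical v_y0 = 29.30 sin 11.9° = 6.042 m/s.
Vertical motion (up positive, ground at y = 0): 5.000 t² − (6.042) t − 35.0 = 0, so t = (6.042 + √(6.042² + 2·10.0·35.0)) / 10.0 = (6.042 + 27.14) / 10.0 = 3.318 s.
Horizontal distance: R = vₓ t = 28.67 × 3.318 = 95.13 m.

95.1 m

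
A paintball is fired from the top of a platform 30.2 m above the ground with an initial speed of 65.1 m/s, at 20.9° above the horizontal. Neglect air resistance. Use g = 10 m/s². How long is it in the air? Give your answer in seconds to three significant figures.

5.70 s

Components: vₓ = 65.10 cos 20.9° = 60.82 m/s, v_y0 = 65.10 sin 20.9° = 23.22 m/s.
The projectile lands when y = 30.2 + (23.22) t − ½·10.0·t² = 0. Positive root: t = (23.22 + √(23.22² + 2·10.0·30.2)) / 10.0 = (23.22 + 33.81) / 10.0 = 5.704 s.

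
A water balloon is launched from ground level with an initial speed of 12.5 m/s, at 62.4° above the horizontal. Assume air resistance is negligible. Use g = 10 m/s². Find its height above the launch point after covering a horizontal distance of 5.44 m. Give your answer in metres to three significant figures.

Components: vₓ = 12.50 cos 62.4° = 5.791 m/s, v_y0 = 12.50 sin 62.4° = 11.08 m/s.
x = vₓ t ⇒ t = 5.44/5.791 = 0.9394 s.
Height: y = v_y0 t − ½ g t² = 11.08 × 0.9394 − 5.000 × 0.9394² = 10.41 − 4.412 = 5.994 m.

5.99 m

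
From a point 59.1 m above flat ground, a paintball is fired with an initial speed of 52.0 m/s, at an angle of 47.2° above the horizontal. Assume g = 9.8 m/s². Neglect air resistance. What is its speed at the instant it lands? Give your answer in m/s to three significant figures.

Components: vₓ = 52.00 cos 47.2° = 35.33 m/s, v_y0 = 52.00 sin 47.2° = 38.15 m/s.
With up positive and y = 0 at the ground: y(t) = 59.1 + (38.15) t − 4.900 t². Setting y = 0 and taking the positive root: t = [38.15 + √(38.15² + 2·9.80·59.1)] / 9.80 = (38.15 + 51.13) / 9.80 = 9.110 s.
Vertical velocity at impact: v_y = v_y0 − g t = 38.15 − 9.80 × 9.110 = −51.13 m/s.
Speed: |v| = √(vₓ² + v_y²) = √(35.33² + 51.13²) = 62.15 m/s.

62.1 m/s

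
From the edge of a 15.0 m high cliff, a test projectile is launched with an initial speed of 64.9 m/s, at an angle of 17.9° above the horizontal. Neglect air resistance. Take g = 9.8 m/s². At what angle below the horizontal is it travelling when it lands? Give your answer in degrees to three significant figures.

23.1°

Components: vₓ = 64.90 cos 17.9° = 61.76 m/s, v_y0 = 64.90 sin 17.9° = 19.95 m/s.
Vertical motion (up positive, ground at y = 0): 4.900 t² − (19.95) t − 15.0 = 0, so t = (19.95 + √(19.95² + 2·9.80·15.0)) / 9.80 = (19.95 + 26.30) / 9.80 = 4.720 s.
At impact: v_y = v_y0 − g t = −26.30 m/s; vₓ = 61.76 m/s.
Angle below horizontal: arctan(|v_y|/vₓ) = arctan(26.30/61.76) = 23.07°.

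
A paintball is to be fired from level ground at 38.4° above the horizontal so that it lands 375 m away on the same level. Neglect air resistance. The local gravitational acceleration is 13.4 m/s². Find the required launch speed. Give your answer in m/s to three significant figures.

71.8 m/s

On level ground R = v₀² sin 2θ / g ⇒ v₀ = √(gR / sin 2θ).
v₀ = √(13.4 × 375 / sin 76.80°) = √(5025 / 0.9736) = √5161.4 = 71.84 m/s.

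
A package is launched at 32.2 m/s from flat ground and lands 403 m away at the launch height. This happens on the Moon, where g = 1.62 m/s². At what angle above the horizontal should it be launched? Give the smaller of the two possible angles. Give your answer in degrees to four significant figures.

19.51°

Level-ground range R = v₀² sin(2θ)/g ⇒ sin(2θ) = gR/v₀² = 1.62 × 403 / 32.2² = 0.6297.
2θ = 39.03° or 180° − 39.03° = 141.0°, so θ = 19.51° or 70.49°.
The smaller angle is 19.51°.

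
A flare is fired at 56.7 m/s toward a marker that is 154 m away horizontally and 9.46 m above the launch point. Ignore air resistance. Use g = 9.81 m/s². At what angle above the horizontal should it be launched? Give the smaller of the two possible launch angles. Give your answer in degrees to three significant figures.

Trajectory: y = x tanθ − g x² (1 + tan²θ)/(2v₀²). With x = 154, y = 9.46, v₀ = 56.7, g = 9.81:
36.18 tan²θ − 154 tanθ + (45.64) = 0.
tanθ = [154 ± √(154² − 4 × 36.18 × (45.64))] / (2 × 36.18) = (154 ± 130.8) / 72.37, giving tanθ = 0.3205 or 3.936.
θ = 17.77° or 75.74°; the smaller is 17.77°.

17.8°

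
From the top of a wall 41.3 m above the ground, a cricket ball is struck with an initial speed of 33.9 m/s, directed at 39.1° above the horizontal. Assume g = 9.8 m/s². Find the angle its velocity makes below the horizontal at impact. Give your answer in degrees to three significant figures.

53.5°

Horizontal component vₓ = 33.90 cos 39.1° = 26.31 m/s; vertical v_y0 = 33.90 sin 39.1° = 21.38 m/s.
The projectile lands when y = 41.3 + (21.38) t − ½·9.80·t² = 0. Positive root: t = (21.38 + √(21.38² + 2·9.80·41.3)) / 9.80 = (21.38 + 35.59) / 9.80 = 5.813 s.
At impact: v_y = v_y0 − g t = −35.59 m/s; vₓ = 26.31 m/s.
Angle below horizontal: arctan(|v_y|/vₓ) = arctan(35.59/26.31) = 53.53°.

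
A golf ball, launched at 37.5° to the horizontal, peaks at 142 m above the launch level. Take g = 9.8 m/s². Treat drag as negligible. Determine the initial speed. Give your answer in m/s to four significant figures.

86.66 m/s

At the peak v_y = 0, so v_y0 = √(2gH) = √(2 × 9.80 × 142) = 52.76 m/s.
v_y0 = v₀ sin θ ⇒ v₀ = 52.76 / sin 37.5° = 86.66 m/s.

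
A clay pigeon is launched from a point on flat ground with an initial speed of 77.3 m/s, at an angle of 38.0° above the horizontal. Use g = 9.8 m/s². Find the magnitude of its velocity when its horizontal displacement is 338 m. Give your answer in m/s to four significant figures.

61.29 m/s

Components: vₓ = 77.30 cos 38.0° = 60.91 m/s, v_y0 = 77.30 sin 38.0° = 47.59 m/s.
x = vₓ t ⇒ t = 338/60.91 = 5.549 s.
Vertical velocity there: v_y = v_y0 − g t = 47.59 − 9.80 × 5.549 = −6.788 m/s.
Speed: √(vₓ² + v_y²) = √(60.91² + 6.788²) = 61.29 m/s.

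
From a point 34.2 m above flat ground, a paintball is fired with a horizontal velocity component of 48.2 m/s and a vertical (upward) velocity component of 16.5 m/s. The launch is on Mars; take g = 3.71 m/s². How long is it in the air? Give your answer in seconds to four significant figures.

Vertical motion (up positive, ground at y = 0): 1.855 t² − (16.50) t − 34.2 = 0, so t = (16.50 + √(16.50² + 2·3.71·34.2)) / 3.71 = (16.50 + 22.93) / 3.71 = 10.63 s.

10.63 s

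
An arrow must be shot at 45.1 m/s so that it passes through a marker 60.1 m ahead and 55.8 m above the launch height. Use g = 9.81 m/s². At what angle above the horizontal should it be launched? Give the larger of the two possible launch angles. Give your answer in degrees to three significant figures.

Trajectory: y = x tanθ − g x² (1 + tan²θ)/(2v₀²). With x = 60.1, y = 55.8, v₀ = 45.1, g = 9.81:
8.710 tan²θ − 60.1 tanθ + (64.51) = 0.
tanθ = [60.1 ± √(60.1² − 4 × 8.710 × (64.51))] / (2 × 8.710) = (60.1 ± 36.94) / 17.42, giving tanθ = 1.330 or 5.570.
θ = 53.05° or 79.82°; the larger is 79.82°.

79.8°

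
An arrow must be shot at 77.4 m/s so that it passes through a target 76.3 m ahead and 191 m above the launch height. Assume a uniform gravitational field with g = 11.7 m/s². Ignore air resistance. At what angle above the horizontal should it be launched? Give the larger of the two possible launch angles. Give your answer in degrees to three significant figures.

84.3°

Trajectory: y = x tanθ − g x² (1 + tan²θ)/(2v₀²). With x = 76.3, y = 191, v₀ = 77.4, g = 11.7:
5.685 tan²θ − 76.3 tanθ + (196.7) = 0.
tanθ = [76.3 ± √(76.3² − 4 × 5.685 × (196.7))] / (2 × 5.685) = (76.3 ± 36.73) / 11.37, giving tanθ = 3.480 or 9.941.
θ = 73.97° or 84.26°; the larger is 84.26°.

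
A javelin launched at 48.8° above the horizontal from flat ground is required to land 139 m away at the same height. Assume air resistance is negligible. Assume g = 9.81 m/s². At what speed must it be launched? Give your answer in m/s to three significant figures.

From R = (v₀² / g) sin 2θ: v₀ = √(gR / sin 2θ).
v₀ = √(9.81 × 139 / sin 97.60°) = √(1364 / 0.9912) = √1375.7 = 37.09 m/s.

37.1 m/s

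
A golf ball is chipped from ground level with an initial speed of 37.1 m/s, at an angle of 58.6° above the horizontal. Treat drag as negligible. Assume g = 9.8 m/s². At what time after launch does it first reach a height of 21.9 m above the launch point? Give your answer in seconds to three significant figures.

0.788 s

Horizontal component vₓ = 37.10 cos 58.6° = 19.33 m/s; vertical v_y0 = 37.10 sin 58.6° = 31.67 m/s.
Set y = v_y0 t − ½ g t² = 21.9: 4.900 t² − 31.67 t + 21.9 = 0.
t = [31.67 ± √(31.67² − 2·9.80·21.9)] / 9.80 = (31.67 ± 23.95) / 9.80, so t = 0.7876 s or t = 5.675 s.
The first (ascending) time is 0.7876 s.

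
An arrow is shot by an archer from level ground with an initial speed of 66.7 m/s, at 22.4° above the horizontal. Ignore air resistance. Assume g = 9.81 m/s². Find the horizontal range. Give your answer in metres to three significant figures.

vₓ = 66.70 cos 22.4° = 61.67 m/s; v_y0 = 66.70 sin 22.4° = 25.42 m/s.
Time aloft: T = 2 v_y0 / g = 2 × 25.42 / 9.81 = 5.182 s.
Range: R = vₓ T = 61.67 × 5.182 = 319.6 m.

320 m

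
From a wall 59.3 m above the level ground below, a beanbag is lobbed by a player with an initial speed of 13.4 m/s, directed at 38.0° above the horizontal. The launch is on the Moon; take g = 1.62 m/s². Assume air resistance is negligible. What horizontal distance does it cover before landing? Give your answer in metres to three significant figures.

Horizontal component vₓ = 13.40 cos 38.0° = 10.56 m/s; vertical v_y0 = 13.40 sin 38.0° = 8.250 m/s.
With up positive and y = 0 at the ground: y(t) = 59.3 + (8.250) t − 0.8100 t². Setting y = 0 and taking the positive root: t = [8.250 + √(8.250² + 2·1.62·59.3)] / 1.62 = (8.250 + 16.13) / 1.62 = 15.05 s.
Horizontal distance: R = vₓ t = 10.56 × 15.05 = 158.9 m.

159 m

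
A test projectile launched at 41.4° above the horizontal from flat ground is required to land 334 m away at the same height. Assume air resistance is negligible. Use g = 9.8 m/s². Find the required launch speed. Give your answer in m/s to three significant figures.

From R = (v₀² / g) sin 2θ: v₀ = √(gR / sin 2θ).
v₀ = √(9.80 × 334 / sin 82.80°) = √(3273 / 0.9921) = √3299.2 = 57.44 m/s.

57.4 m/s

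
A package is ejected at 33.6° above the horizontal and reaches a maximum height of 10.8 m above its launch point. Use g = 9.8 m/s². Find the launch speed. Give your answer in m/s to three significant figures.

At the peak v_y = 0, so v_y0 = √(2gH) = √(2 × 9.80 × 10.8) = 14.55 m/s.
v_y0 = v₀ sin θ ⇒ v₀ = 14.55 / sin 33.6° = 26.29 m/s.

26.3 m/s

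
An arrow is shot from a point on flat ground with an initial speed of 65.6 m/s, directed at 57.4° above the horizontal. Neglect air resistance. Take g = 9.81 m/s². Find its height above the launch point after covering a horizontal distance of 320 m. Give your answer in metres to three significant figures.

vₓ = 65.60 cos 57.4° = 35.34 m/s; v_y0 = 65.60 sin 57.4° = 55.26 m/s.
At x = 320 m, t = x/vₓ = 320/35.34 = 9.054 s.
Height: y = v_y0 t − ½ g t² = 55.26 × 9.054 − 4.905 × 9.054² = 500.4 − 402.1 = 98.28 m.

98.3 m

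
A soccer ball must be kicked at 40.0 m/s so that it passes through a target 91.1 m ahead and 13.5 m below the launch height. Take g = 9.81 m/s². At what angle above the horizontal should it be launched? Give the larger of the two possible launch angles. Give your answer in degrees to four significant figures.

Trajectory: y = x tanθ − g x² (1 + tan²θ)/(2v₀²). With x = 91.1, y = −13.5, v₀ = 40.0, g = 9.81:
25.44 tan²θ − 91.1 tanθ + (11.94) = 0.
tanθ = [91.1 ± √(91.1² − 4 × 25.44 × (11.94))] / (2 × 25.44) = (91.1 ± 84.17) / 50.88, giving tanθ = 0.1363 or 3.444.
θ = 7.760° or 73.81°; the larger is 73.81°.

73.81°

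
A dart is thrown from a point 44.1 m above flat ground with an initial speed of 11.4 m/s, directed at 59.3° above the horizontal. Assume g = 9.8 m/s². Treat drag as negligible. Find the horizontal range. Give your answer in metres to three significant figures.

24.2 m

Components: vₓ = 11.40 cos 59.3° = 5.820 m/s, v_y0 = 11.40 sin 59.3° = 9.802 m/s.
The projectile lands when y = 44.1 + (9.802) t − ½·9.80·t² = 0. Positive root: t = (9.802 + √(9.802² + 2·9.80·44.1)) / 9.80 = (9.802 + 30.99) / 9.80 = 4.163 s.
Horizontal distance: R = vₓ t = 5.820 × 4.163 = 24.23 m.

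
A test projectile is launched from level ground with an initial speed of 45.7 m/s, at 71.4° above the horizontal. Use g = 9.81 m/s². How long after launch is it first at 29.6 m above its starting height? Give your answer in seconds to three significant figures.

0.747 s

Resolve: vₓ = 45.70 cos 71.4° = 14.58 m/s and v_y0 = 45.70 sin 71.4° = 43.31 m/s.
Height y(t) = 43.31 t − 4.905 t² = 29.6 gives 4.905 t² − 43.31 t + 29.6 = 0.
Quadratic formula: t = (43.31 ± √1295.3) / 9.81 = (43.31 ± 35.99) / 9.81 → t = 0.7465 s or 8.084 s.
The first (ascending) time is 0.7465 s.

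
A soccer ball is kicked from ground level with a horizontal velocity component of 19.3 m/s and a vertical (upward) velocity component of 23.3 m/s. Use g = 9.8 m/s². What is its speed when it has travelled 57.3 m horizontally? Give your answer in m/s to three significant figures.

Time to reach x = 57.3 m: t = x/vₓ = 57.3/19.30 = 2.969 s.
Vertical velocity there: v_y = v_y0 − g t = 23.30 − 9.80 × 2.969 = −5.795 m/s.
Speed: √(vₓ² + v_y²) = √(19.30² + 5.795²) = 20.15 m/s.

20.2 m/s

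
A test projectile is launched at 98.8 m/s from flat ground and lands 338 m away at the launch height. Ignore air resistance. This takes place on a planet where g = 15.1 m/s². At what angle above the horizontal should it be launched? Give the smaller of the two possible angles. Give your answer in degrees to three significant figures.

15.8°

Level-ground range R = v₀² sin(2θ)/g ⇒ sin(2θ) = gR/v₀² = 15.1 × 338 / 98.8² = 0.5229.
2θ = 31.52° or 180° − 31.52° = 148.5°, so θ = 15.76° or 74.24°.
The smaller angle is 15.76°.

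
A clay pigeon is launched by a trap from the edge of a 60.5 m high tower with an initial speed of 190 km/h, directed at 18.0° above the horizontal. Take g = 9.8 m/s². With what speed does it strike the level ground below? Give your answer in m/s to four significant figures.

Convert: 190 km/h = 190/3.6 = 52.78 m/s.
Resolve: vₓ = 52.78 cos 18.0° = 50.19 m/s and v_y0 = 52.78 sin 18.0° = 16.31 m/s.
With up positive and y = 0 at the ground: y(t) = 60.5 + (16.31) t − 4.900 t². Setting y = 0 and taking the positive root: t = [16.31 + √(16.31² + 2·9.80·60.5)] / 9.80 = (16.31 + 38.10) / 9.80 = 5.552 s.
Vertical velocity at impact: v_y = v_y0 − g t = 16.31 − 9.80 × 5.552 = −38.10 m/s.
Speed: |v| = √(vₓ² + v_y²) = √(50.19² + 38.10²) = 63.02 m/s.

63.02 m/s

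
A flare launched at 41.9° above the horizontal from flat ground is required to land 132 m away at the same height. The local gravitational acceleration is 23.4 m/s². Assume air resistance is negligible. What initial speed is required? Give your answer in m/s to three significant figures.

55.7 m/s

Level-ground range: R = v₀² sin(2θ)/g, so v₀ = √(gR / sin 2θ).
v₀ = √(23.4 × 132 / sin 83.80°) = √(3089 / 0.9942) = √3107.0 = 55.74 m/s.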